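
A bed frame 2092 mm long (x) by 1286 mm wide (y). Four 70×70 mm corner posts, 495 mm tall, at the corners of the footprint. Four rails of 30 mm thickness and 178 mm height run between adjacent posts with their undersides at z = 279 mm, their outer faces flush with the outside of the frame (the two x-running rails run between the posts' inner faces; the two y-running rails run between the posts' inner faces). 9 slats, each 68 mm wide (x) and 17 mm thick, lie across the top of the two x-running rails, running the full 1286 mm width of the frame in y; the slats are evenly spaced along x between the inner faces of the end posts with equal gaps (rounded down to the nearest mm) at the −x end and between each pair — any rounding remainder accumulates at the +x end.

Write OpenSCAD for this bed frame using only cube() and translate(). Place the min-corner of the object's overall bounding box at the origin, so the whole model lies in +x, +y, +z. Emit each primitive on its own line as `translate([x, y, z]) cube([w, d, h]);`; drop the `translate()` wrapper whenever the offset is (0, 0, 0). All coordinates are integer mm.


cube([70, 70, 495]);
translate([0, 1216, 0]) cube([70, 70, 495]);
translate([2022, 0, 0]) cube([70, 70, 495]);
translate([2022, 1216, 0]) cube([70, 70, 495]);
translate([70, 0, 279]) cube([1952, 30, 178]);
translate([70, 1256, 279]) cube([1952, 30, 178]);
translate([0, 70, 279]) cube([30, 1146, 178]);
translate([2062, 70, 279]) cube([30, 1146, 178]);
translate([204, 0, 457]) cube([68, 1286, 17]);
translate([406, 0, 457]) cube([68, 1286, 17]);
translate([608, 0, 457]) cube([68, 1286, 17]);
translate([810, 0, 457]) cube([68, 1286, 17]);
translate([1012, 0, 457]) cube([68, 1286, 17]);
translate([1214, 0, 457]) cube([68, 1286, 17]);
translate([1416, 0, 457]) cube([68, 1286, 17]);
translate([1618, 0, 457]) cube([68, 1286, 17]);
translate([1820, 0, 457]) cube([68, 1286, 17]);


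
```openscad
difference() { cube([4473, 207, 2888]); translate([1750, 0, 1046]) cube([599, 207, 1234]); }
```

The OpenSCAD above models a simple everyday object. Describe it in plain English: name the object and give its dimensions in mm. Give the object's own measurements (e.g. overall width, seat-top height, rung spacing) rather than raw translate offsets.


A wall 4473 mm long (x), 207 mm thick (y), 2888 mm tall, with a rectangular window opening cut through it. The opening is 599 mm wide and 1234 mm tall; its sill is at z = 1046 mm and its near (−x) edge is 1750 mm from the wall's −x end. The opening passes through the full wall thickness.


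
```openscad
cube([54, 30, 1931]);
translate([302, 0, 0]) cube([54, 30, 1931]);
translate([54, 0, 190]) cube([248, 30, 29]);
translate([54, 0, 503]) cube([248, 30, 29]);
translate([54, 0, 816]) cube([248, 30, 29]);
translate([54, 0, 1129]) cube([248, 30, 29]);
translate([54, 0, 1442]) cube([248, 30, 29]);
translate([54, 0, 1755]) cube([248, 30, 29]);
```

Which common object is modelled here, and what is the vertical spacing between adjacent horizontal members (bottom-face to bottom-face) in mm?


A ladder. The rung spacing is 313 mm.

Two tall 54×30 posts with 6 short bars between them — a ladder. Adjacent rungs sit at z = 190 and z = 503, so the spacing is 503 − 190 = 313 mm.


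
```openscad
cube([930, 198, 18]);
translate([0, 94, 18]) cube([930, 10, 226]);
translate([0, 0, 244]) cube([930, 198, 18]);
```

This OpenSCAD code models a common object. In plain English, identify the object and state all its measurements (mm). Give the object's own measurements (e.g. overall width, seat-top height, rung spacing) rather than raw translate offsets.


An I-beam lying along x, 930 mm long. Overall section height 262 mm. Two flanges 198 mm wide (y) and 18 mm thick, one on the floor and one at the top; a web 10 mm thick runs between them, centred on the flange width.


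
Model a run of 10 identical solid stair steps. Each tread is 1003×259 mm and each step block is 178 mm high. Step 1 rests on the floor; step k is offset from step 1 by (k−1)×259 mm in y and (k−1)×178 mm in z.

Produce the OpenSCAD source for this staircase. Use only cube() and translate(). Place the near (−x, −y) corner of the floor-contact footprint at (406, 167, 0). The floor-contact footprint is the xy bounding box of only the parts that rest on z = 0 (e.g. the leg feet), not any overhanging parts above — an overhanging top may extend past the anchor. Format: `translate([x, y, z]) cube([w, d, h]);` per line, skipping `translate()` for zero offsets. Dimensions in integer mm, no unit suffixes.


translate([406, 167, 0]) cube([1003, 259, 178]);
translate([406, 426, 178]) cube([1003, 259, 178]);
translate([406, 685, 356]) cube([1003, 259, 178]);
translate([406, 944, 534]) cube([1003, 259, 178]);
translate([406, 1203, 712]) cube([1003, 259, 178]);
translate([406, 1462, 890]) cube([1003, 259, 178]);
translate([406, 1721, 1068]) cube([1003, 259, 178]);
translate([406, 1980, 1246]) cube([1003, 259, 178]);
translate([406, 2239, 1424]) cube([1003, 259, 178]);
translate([406, 2498, 1602]) cube([1003, 259, 178]);


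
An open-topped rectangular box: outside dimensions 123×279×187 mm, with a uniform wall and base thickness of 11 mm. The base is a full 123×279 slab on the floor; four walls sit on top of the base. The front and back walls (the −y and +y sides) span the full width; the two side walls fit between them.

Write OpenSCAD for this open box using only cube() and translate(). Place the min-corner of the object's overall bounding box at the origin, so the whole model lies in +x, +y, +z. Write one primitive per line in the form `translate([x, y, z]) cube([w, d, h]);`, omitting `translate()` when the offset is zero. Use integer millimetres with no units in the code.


cube([123, 279, 11]);
translate([0, 0, 11]) cube([123, 11, 176]);
translate([0, 268, 11]) cube([123, 11, 176]);
translate([0, 11, 11]) cube([11, 257, 176]);
translate([112, 11, 11]) cube([11, 257, 176]);


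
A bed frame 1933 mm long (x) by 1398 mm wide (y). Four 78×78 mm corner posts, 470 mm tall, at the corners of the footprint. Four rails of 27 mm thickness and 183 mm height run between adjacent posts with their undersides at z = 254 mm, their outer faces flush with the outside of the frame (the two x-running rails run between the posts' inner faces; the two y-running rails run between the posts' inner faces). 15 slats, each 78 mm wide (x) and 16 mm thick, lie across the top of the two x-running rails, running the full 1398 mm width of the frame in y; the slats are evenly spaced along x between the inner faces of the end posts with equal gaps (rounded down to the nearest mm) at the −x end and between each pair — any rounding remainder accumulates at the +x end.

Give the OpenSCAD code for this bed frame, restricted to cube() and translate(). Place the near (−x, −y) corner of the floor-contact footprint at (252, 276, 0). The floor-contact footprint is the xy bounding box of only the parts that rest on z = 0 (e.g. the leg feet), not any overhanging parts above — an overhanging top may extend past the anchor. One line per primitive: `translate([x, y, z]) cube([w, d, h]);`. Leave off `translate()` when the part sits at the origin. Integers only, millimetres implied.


translate([252, 276, 0]) cube([78, 78, 470]);
translate([252, 1596, 0]) cube([78, 78, 470]);
translate([2107, 276, 0]) cube([78, 78, 470]);
translate([2107, 1596, 0]) cube([78, 78, 470]);
translate([330, 276, 254]) cube([1777, 27, 183]);
translate([330, 1647, 254]) cube([1777, 27, 183]);
translate([252, 354, 254]) cube([27, 1242, 183]);
translate([2158, 354, 254]) cube([27, 1242, 183]);
translate([367, 276, 437]) cube([78, 1398, 16]);
translate([482, 276, 437]) cube([78, 1398, 16]);
translate([597, 276, 437]) cube([78, 1398, 16]);
translate([712, 276, 437]) cube([78, 1398, 16]);
translate([827, 276, 437]) cube([78, 1398, 16]);
translate([942, 276, 437]) cube([78, 1398, 16]);
translate([1057, 276, 437]) cube([78, 1398, 16]);
translate([1172, 276, 437]) cube([78, 1398, 16]);
translate([1287, 276, 437]) cube([78, 1398, 16]);
translate([1402, 276, 437]) cube([78, 1398, 16]);
translate([1517, 276, 437]) cube([78, 1398, 16]);
translate([1632, 276, 437]) cube([78, 1398, 16]);
translate([1747, 276, 437]) cube([78, 1398, 16]);
translate([1862, 276, 437]) cube([78, 1398, 16]);
translate([1977, 276, 437]) cube([78, 1398, 16]);


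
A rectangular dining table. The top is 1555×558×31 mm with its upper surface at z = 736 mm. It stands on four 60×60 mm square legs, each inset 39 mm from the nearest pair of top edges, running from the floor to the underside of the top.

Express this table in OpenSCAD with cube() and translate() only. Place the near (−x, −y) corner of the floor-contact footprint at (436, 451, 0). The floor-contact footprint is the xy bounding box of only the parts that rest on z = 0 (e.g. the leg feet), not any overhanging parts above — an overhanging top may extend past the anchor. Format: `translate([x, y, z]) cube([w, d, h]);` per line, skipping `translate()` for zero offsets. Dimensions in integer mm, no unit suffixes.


// leg_h = 736 - 31 = 705
translate([397, 412, 705]) cube([1555, 558, 31]);
translate([436, 451, 0]) cube([60, 60, 705]);
translate([1853, 451, 0]) cube([60, 60, 705]);
translate([436, 871, 0]) cube([60, 60, 705]);
translate([1853, 871, 0]) cube([60, 60, 705]);


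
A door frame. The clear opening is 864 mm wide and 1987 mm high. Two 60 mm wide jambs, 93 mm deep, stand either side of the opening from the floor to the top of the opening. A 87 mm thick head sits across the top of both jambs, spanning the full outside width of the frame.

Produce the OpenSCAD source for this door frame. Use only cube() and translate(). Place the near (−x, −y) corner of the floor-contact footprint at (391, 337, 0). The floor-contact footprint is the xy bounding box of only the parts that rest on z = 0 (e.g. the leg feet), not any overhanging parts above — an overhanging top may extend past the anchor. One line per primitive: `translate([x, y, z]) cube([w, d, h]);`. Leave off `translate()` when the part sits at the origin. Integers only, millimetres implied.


translate([391, 337, 0]) cube([60, 93, 1987]);
translate([1315, 337, 0]) cube([60, 93, 1987]);
translate([391, 337, 1987]) cube([984, 93, 87]);


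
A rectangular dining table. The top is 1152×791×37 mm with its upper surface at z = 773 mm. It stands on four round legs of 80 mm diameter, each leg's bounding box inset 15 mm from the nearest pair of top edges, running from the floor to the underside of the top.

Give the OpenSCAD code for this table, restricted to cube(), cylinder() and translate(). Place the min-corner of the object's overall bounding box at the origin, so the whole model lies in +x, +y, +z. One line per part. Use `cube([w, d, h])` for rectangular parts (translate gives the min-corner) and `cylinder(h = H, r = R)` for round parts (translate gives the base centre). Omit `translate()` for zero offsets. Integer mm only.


translate([0, 0, 736]) cube([1152, 791, 37]);
translate([55, 55, 0]) cylinder(h = 736, r = 40);
translate([1097, 55, 0]) cylinder(h = 736, r = 40);
translate([55, 736, 0]) cylinder(h = 736, r = 40);
translate([1097, 736, 0]) cylinder(h = 736, r = 40);


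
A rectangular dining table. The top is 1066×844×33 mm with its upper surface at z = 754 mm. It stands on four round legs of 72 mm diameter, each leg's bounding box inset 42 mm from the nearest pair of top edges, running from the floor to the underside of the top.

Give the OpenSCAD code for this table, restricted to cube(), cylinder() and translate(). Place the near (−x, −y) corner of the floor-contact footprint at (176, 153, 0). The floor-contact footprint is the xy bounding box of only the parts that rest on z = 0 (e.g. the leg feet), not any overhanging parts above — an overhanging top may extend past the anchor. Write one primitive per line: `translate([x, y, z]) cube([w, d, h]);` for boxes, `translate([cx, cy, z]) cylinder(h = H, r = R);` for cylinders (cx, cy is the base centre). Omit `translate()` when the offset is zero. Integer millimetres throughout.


// leg_h = 754 - 33 = 721
translate([134, 111, 721]) cube([1066, 844, 33]);
translate([212, 189, 0]) cylinder(h = 721, r = 36);
translate([1122, 189, 0]) cylinder(h = 721, r = 36);
translate([212, 877, 0]) cylinder(h = 721, r = 36);
translate([1122, 877, 0]) cylinder(h = 721, r = 36);


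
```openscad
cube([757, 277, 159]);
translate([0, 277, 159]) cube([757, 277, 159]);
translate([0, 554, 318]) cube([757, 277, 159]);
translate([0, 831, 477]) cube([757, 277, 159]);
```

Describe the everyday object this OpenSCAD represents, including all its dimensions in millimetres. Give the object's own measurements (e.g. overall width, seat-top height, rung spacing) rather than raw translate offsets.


A straight staircase of 4 solid steps. Each step is 757 mm wide (x), 277 mm deep (y, the going) and 159 mm tall (the rise). The first step rests on the floor; each subsequent step sits one going further in +y and one rise higher in +z, directly behind and above the previous step with no overlap.


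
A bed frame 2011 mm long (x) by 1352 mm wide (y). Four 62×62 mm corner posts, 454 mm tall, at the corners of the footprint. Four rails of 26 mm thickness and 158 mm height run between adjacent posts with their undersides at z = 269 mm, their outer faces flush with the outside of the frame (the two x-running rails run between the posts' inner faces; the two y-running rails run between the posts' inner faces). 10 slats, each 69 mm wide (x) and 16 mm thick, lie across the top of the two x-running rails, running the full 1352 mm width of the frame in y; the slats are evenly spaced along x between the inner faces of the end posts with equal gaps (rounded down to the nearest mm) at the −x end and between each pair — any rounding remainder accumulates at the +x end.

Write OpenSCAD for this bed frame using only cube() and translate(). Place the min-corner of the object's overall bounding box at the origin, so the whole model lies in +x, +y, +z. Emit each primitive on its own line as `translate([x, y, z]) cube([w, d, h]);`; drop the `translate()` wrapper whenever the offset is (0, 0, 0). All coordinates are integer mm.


cube([62, 62, 454]);
translate([0, 1290, 0]) cube([62, 62, 454]);
translate([1949, 0, 0]) cube([62, 62, 454]);
translate([1949, 1290, 0]) cube([62, 62, 454]);
translate([62, 0, 269]) cube([1887, 26, 158]);
translate([62, 1326, 269]) cube([1887, 26, 158]);
translate([0, 62, 269]) cube([26, 1228, 158]);
translate([1985, 62, 269]) cube([26, 1228, 158]);
translate([170, 0, 427]) cube([69, 1352, 16]);
translate([347, 0, 427]) cube([69, 1352, 16]);
translate([524, 0, 427]) cube([69, 1352, 16]);
translate([701, 0, 427]) cube([69, 1352, 16]);
translate([878, 0, 427]) cube([69, 1352, 16]);
translate([1055, 0, 427]) cube([69, 1352, 16]);
translate([1232, 0, 427]) cube([69, 1352, 16]);
translate([1409, 0, 427]) cube([69, 1352, 16]);
translate([1586, 0, 427]) cube([69, 1352, 16]);
translate([1763, 0, 427]) cube([69, 1352, 16]);


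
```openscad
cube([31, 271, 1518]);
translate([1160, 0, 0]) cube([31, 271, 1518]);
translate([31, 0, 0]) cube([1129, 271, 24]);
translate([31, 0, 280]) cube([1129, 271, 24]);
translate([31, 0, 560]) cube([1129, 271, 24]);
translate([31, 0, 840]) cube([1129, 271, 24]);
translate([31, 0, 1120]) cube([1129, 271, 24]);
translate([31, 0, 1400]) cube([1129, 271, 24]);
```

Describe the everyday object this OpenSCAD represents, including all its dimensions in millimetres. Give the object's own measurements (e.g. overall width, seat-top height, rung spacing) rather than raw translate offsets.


An open bookshelf. Two side panels, each 31 mm thick, 271 mm deep and 1518 mm tall, stand 1191 mm apart (outside-to-outside). Between them sit 6 shelves, each 24 mm thick and 271 mm deep, spanning the full gap between the sides. The bottom shelf rests on the floor (its underside at z = 0) and the clear gap between one shelf's top and the next shelf's underside is 256 mm.


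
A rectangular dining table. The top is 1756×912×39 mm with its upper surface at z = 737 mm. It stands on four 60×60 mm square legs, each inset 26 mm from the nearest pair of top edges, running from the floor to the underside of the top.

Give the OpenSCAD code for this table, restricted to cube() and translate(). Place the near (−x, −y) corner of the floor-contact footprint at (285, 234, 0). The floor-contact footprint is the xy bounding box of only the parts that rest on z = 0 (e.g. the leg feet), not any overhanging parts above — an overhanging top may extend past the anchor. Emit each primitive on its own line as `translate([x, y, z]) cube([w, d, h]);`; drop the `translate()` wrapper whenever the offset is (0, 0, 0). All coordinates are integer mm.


translate([259, 208, 698]) cube([1756, 912, 39]);
translate([285, 234, 0]) cube([60, 60, 698]);
translate([1929, 234, 0]) cube([60, 60, 698]);
translate([285, 1034, 0]) cube([60, 60, 698]);
translate([1929, 1034, 0]) cube([60, 60, 698]);


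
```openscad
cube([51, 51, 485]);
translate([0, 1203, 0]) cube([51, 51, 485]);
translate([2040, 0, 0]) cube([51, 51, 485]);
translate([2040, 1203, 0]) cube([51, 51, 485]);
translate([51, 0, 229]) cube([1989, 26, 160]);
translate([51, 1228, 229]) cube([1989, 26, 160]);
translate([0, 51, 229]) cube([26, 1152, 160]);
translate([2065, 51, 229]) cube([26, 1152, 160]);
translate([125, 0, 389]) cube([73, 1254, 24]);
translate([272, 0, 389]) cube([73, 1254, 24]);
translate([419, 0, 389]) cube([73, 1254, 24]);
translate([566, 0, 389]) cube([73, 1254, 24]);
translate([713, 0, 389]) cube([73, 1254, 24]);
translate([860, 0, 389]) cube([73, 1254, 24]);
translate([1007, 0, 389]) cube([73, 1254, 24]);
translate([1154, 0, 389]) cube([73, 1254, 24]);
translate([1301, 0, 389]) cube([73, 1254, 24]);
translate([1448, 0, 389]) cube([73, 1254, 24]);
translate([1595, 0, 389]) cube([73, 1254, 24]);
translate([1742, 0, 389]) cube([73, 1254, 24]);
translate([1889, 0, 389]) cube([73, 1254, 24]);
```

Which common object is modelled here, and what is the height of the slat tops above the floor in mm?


A bed frame. The slat-top height is 413 mm.

Four posts, four rails, and a row of slats — a bed frame. Slats sit on the rails at z = 229 + 160 = 389; with slat thickness 24, the top is 413 mm.


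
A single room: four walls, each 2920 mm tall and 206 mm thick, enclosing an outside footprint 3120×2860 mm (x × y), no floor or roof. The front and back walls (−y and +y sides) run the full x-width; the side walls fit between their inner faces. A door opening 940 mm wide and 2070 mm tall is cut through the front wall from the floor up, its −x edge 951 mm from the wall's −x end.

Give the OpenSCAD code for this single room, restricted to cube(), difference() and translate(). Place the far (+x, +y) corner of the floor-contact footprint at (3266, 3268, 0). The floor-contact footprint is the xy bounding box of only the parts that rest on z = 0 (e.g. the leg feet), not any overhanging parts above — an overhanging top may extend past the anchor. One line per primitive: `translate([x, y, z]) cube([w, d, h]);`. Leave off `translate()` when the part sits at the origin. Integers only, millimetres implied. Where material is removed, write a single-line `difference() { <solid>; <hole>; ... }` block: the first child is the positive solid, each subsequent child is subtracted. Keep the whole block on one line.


difference() { translate([146, 408, 0]) cube([3120, 206, 2920]); translate([1097, 408, 0]) cube([940, 206, 2070]); }
translate([146, 3062, 0]) cube([3120, 206, 2920]);
translate([146, 614, 0]) cube([206, 2448, 2920]);
translate([3060, 614, 0]) cube([206, 2448, 2920]);


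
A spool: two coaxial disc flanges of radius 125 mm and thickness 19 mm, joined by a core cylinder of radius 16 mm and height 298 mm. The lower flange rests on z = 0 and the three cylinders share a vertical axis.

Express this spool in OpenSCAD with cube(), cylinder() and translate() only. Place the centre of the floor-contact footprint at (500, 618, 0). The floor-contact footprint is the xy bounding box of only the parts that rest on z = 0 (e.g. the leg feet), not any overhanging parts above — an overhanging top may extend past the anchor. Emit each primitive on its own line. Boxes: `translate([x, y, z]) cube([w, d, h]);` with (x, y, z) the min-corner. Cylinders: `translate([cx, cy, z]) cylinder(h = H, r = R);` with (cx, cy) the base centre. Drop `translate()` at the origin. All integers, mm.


translate([500, 618, 0]) cylinder(h = 19, r = 125);
translate([500, 618, 19]) cylinder(h = 298, r = 16);
translate([500, 618, 317]) cylinder(h = 19, r = 125);


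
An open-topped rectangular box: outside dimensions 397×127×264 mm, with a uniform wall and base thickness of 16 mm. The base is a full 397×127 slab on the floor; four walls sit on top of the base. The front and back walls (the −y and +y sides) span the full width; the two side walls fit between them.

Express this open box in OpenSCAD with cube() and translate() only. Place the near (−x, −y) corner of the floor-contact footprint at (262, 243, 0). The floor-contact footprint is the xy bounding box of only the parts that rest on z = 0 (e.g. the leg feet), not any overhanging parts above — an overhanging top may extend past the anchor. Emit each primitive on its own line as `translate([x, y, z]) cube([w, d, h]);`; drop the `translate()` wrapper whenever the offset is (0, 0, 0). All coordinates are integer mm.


translate([262, 243, 0]) cube([397, 127, 16]);
translate([262, 243, 16]) cube([397, 16, 248]);
translate([262, 354, 16]) cube([397, 16, 248]);
translate([262, 259, 16]) cube([16, 95, 248]);
translate([643, 259, 16]) cube([16, 95, 248]);


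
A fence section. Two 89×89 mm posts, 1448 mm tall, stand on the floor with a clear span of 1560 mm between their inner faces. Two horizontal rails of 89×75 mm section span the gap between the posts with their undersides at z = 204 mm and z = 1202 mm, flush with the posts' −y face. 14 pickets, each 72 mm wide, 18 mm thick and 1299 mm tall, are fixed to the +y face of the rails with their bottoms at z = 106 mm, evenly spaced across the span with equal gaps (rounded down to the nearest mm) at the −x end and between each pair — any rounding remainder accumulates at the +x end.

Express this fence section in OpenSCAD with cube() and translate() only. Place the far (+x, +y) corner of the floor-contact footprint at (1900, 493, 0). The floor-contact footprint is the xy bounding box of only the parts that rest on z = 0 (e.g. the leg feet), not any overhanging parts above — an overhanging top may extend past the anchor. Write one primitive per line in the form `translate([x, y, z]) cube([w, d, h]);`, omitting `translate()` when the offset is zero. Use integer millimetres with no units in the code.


translate([162, 404, 0]) cube([89, 89, 1448]);
translate([1811, 404, 0]) cube([89, 89, 1448]);
translate([251, 404, 204]) cube([1560, 89, 75]);
translate([251, 404, 1202]) cube([1560, 89, 75]);
translate([287, 493, 106]) cube([72, 18, 1299]);
translate([395, 493, 106]) cube([72, 18, 1299]);
translate([503, 493, 106]) cube([72, 18, 1299]);
translate([611, 493, 106]) cube([72, 18, 1299]);
translate([719, 493, 106]) cube([72, 18, 1299]);
translate([827, 493, 106]) cube([72, 18, 1299]);
translate([935, 493, 106]) cube([72, 18, 1299]);
translate([1043, 493, 106]) cube([72, 18, 1299]);
translate([1151, 493, 106]) cube([72, 18, 1299]);
translate([1259, 493, 106]) cube([72, 18, 1299]);
translate([1367, 493, 106]) cube([72, 18, 1299]);
translate([1475, 493, 106]) cube([72, 18, 1299]);
translate([1583, 493, 106]) cube([72, 18, 1299]);
translate([1691, 493, 106]) cube([72, 18, 1299]);


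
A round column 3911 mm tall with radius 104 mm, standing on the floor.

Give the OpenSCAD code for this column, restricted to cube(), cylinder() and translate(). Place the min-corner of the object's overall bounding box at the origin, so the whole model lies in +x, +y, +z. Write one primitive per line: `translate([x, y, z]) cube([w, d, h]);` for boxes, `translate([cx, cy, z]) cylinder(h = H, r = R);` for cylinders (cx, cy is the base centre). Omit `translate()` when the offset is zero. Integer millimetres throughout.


translate([104, 104, 0]) cylinder(h = 3911, r = 104);


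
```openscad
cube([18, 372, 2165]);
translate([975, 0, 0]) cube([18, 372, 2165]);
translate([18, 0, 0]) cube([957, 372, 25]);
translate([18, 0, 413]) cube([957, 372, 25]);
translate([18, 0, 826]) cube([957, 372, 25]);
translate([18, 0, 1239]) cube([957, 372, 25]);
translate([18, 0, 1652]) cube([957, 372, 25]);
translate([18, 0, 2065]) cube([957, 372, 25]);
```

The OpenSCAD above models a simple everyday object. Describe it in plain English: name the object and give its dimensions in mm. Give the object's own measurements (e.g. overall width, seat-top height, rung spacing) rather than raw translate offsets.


An open bookshelf. Two side panels, each 18 mm thick, 372 mm deep and 2165 mm tall, stand 993 mm apart (outside-to-outside). Between them sit 6 shelves, each 25 mm thick and 372 mm deep, spanning the full gap between the sides. The bottom shelf rests on the floor (its underside at z = 0) and the clear gap between one shelf's top and the next shelf's underside is 388 mm.


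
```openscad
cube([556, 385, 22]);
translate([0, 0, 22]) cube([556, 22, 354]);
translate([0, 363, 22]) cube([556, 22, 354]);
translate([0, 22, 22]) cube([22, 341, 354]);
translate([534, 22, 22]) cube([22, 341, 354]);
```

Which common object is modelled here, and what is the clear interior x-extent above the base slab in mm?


An open box. The internal width is 512 mm.

A 556×385 base slab with four walls standing on it — an open box. The base is 556 mm wide and the walls are 22 mm thick, so the internal width is 556 − 2 × 22 = 512 mm.


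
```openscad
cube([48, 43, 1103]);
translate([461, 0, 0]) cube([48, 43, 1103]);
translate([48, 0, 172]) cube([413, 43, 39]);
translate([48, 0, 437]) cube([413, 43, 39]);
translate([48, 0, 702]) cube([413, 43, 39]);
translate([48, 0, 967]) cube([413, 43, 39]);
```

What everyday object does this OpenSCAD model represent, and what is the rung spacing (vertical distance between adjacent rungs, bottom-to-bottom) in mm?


A ladder. The rung spacing is 265 mm.

Two tall 48×43 posts with 4 short bars between them — a ladder. Adjacent rungs sit at z = 172 and z = 437, so the spacing is 437 − 172 = 265 mm.


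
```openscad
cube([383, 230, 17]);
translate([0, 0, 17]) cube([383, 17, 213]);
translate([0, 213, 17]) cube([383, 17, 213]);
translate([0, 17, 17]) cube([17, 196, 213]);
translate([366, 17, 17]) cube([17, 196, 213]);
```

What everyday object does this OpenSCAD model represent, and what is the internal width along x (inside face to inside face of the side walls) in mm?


An open box. The internal width is 349 mm.

A 383×230 base slab with four walls standing on it — an open box. The base is 383 mm wide and the walls are 17 mm thick, so the internal width is 383 − 2 × 17 = 349 mm.


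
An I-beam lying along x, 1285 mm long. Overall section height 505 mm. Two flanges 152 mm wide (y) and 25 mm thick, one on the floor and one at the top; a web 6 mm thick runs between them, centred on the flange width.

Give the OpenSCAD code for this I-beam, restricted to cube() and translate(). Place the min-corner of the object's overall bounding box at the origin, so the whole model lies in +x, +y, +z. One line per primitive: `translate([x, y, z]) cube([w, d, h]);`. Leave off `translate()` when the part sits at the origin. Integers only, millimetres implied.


cube([1285, 152, 25]);
translate([0, 73, 25]) cube([1285, 6, 455]);
translate([0, 0, 480]) cube([1285, 152, 25]);


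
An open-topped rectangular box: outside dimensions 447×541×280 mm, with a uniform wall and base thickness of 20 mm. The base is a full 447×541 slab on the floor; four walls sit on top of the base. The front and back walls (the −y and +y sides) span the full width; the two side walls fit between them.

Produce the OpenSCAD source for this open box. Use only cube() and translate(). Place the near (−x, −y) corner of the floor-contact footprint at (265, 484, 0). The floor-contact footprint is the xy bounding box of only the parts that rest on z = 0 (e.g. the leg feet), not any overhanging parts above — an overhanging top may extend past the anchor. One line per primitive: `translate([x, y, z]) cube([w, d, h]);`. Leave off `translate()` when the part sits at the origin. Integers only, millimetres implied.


translate([265, 484, 0]) cube([447, 541, 20]);
translate([265, 484, 20]) cube([447, 20, 260]);
translate([265, 1005, 20]) cube([447, 20, 260]);
translate([265, 504, 20]) cube([20, 501, 260]);
translate([692, 504, 20]) cube([20, 501, 260]);


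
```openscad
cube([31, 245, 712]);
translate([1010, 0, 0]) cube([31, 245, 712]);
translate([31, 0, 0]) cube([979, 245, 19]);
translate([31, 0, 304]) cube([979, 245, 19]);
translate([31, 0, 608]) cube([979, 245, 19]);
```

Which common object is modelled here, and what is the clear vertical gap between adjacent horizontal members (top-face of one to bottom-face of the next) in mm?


A bookshelf. The clear shelf gap is 285 mm.

Two tall side panels with 3 horizontal boards between them — a bookshelf. The first two shelf undersides are at z = 0 and z = 304; with shelf thickness 19, the clear gap is 304 − 0 − 19 = 285 mm.


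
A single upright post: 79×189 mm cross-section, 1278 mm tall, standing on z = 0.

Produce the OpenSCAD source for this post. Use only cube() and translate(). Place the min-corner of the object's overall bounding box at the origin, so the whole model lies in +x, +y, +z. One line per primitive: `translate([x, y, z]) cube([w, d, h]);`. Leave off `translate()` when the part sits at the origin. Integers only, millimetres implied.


cube([79, 189, 1278]);


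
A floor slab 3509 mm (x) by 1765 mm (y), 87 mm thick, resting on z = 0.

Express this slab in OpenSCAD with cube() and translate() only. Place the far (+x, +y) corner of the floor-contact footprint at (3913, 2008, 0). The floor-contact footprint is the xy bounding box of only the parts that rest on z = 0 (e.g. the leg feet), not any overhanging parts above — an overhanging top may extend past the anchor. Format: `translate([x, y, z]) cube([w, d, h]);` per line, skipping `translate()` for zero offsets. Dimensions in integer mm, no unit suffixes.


translate([404, 243, 0]) cube([3509, 1765, 87]);


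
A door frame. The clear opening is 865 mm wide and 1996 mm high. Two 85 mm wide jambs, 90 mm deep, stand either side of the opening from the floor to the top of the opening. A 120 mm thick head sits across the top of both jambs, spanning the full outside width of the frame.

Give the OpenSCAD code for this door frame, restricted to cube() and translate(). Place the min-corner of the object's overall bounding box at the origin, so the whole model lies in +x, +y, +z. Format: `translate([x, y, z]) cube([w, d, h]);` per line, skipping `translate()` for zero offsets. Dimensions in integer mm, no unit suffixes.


cube([85, 90, 1996]);
translate([950, 0, 0]) cube([85, 90, 1996]);
translate([0, 0, 1996]) cube([1035, 90, 120]);


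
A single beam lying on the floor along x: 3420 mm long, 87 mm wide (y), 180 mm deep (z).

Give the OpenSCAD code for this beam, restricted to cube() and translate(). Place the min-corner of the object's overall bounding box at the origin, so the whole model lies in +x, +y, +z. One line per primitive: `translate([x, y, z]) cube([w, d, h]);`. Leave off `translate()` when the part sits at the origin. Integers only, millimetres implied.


cube([3420, 87, 180]);


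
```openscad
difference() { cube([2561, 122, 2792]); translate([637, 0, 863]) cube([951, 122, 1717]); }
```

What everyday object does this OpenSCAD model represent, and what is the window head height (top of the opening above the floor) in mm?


A wall with a window opening. The window head height is 2580 mm.

A wall with a rectangular opening subtracted — a window. Sill at z = 863, opening 1717 mm tall, so the head is at 863 + 1717 = 2580 mm.


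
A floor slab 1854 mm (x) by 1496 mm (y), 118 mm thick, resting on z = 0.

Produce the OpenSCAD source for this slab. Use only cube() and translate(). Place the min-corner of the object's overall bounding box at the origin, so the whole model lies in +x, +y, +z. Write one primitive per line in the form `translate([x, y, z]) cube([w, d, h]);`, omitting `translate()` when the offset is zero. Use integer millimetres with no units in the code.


cube([1854, 1496, 118]);


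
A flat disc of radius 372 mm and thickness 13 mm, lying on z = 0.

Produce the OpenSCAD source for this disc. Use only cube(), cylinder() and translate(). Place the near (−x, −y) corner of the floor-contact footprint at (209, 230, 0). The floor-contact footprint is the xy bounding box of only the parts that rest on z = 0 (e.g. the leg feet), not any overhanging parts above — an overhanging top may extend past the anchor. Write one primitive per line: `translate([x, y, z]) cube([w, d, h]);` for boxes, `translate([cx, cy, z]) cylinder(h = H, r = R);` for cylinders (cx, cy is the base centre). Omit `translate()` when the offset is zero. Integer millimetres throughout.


translate([581, 602, 0]) cylinder(h = 13, r = 372);


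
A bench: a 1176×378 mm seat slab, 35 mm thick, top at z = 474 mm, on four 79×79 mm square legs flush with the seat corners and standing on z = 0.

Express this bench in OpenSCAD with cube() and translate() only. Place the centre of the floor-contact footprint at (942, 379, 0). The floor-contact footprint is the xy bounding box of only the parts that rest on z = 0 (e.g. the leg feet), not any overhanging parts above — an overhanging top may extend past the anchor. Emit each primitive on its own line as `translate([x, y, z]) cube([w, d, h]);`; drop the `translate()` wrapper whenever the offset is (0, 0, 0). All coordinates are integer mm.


translate([354, 190, 439]) cube([1176, 378, 35]);
translate([354, 190, 0]) cube([79, 79, 439]);
translate([354, 489, 0]) cube([79, 79, 439]);
translate([1451, 190, 0]) cube([79, 79, 439]);
translate([1451, 489, 0]) cube([79, 79, 439]);


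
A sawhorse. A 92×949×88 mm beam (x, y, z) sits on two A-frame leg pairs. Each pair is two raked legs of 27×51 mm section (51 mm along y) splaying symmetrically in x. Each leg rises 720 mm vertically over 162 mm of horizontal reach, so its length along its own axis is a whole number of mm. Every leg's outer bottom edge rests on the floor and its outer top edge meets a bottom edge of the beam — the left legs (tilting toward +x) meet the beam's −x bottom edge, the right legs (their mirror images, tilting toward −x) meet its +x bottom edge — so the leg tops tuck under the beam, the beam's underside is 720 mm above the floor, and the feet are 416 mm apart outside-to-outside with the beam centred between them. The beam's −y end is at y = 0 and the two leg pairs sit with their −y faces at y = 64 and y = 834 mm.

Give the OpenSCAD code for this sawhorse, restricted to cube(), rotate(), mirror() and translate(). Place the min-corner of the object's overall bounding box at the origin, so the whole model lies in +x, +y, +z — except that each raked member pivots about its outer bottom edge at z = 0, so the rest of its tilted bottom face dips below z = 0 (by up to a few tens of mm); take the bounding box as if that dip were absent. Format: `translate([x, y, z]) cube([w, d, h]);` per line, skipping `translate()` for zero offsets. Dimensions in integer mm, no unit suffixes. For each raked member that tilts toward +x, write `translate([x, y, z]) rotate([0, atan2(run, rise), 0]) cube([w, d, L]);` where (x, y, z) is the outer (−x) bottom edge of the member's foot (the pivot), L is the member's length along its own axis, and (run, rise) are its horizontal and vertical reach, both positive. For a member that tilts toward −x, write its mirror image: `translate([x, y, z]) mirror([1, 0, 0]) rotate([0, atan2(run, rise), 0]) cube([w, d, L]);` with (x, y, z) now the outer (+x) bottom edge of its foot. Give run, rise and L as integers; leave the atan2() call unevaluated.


// leg length = √(162² + 720²) = 738
// right-leg outer foot x = 2·162 + 92 = 416
// beam min-corner = (162, 0, 720)
translate([162, 0, 720]) cube([92, 949, 88]);
translate([0, 64, 0]) rotate([0, atan2(162, 720), 0]) cube([27, 51, 738]);
translate([416, 64, 0]) mirror([1, 0, 0]) rotate([0, atan2(162, 720), 0]) cube([27, 51, 738]);
translate([0, 834, 0]) rotate([0, atan2(162, 720), 0]) cube([27, 51, 738]);
translate([416, 834, 0]) mirror([1, 0, 0]) rotate([0, atan2(162, 720), 0]) cube([27, 51, 738]);


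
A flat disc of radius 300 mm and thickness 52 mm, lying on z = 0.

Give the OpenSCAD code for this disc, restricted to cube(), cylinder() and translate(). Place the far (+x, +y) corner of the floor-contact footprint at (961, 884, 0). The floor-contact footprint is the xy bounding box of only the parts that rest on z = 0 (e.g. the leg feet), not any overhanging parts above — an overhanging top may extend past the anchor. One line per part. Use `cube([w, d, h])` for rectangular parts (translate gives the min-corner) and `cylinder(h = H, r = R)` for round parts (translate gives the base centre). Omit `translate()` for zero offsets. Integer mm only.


translate([661, 584, 0]) cylinder(h = 52, r = 300);


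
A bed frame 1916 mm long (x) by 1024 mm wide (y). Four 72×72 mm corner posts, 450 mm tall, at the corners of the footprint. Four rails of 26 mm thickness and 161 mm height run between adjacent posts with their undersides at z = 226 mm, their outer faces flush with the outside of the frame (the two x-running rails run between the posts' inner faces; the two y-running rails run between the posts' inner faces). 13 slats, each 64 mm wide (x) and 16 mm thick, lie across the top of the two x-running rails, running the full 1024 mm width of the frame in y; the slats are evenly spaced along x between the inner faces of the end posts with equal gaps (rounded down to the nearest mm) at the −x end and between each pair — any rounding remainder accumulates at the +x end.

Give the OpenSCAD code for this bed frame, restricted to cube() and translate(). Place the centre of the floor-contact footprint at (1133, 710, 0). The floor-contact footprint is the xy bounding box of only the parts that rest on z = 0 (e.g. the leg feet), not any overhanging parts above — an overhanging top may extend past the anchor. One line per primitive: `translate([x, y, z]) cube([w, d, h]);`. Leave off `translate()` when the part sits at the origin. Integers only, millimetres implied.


translate([175, 198, 0]) cube([72, 72, 450]);
translate([175, 1150, 0]) cube([72, 72, 450]);
translate([2019, 198, 0]) cube([72, 72, 450]);
translate([2019, 1150, 0]) cube([72, 72, 450]);
translate([247, 198, 226]) cube([1772, 26, 161]);
translate([247, 1196, 226]) cube([1772, 26, 161]);
translate([175, 270, 226]) cube([26, 880, 161]);
translate([2065, 270, 226]) cube([26, 880, 161]);
translate([314, 198, 387]) cube([64, 1024, 16]);
translate([445, 198, 387]) cube([64, 1024, 16]);
translate([576, 198, 387]) cube([64, 1024, 16]);
translate([707, 198, 387]) cube([64, 1024, 16]);
translate([838, 198, 387]) cube([64, 1024, 16]);
translate([969, 198, 387]) cube([64, 1024, 16]);
translate([1100, 198, 387]) cube([64, 1024, 16]);
translate([1231, 198, 387]) cube([64, 1024, 16]);
translate([1362, 198, 387]) cube([64, 1024, 16]);
translate([1493, 198, 387]) cube([64, 1024, 16]);
translate([1624, 198, 387]) cube([64, 1024, 16]);
translate([1755, 198, 387]) cube([64, 1024, 16]);
translate([1886, 198, 387]) cube([64, 1024, 16]);


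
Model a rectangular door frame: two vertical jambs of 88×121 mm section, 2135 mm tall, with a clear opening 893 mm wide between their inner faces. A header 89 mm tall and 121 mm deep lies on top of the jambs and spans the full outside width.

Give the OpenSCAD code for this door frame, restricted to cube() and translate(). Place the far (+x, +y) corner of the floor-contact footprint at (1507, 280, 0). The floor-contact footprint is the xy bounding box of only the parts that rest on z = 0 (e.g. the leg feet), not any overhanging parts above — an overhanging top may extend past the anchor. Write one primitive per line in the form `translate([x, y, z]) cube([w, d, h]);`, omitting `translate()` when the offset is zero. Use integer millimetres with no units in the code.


translate([438, 159, 0]) cube([88, 121, 2135]);
translate([1419, 159, 0]) cube([88, 121, 2135]);
translate([438, 159, 2135]) cube([1069, 121, 89]);
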